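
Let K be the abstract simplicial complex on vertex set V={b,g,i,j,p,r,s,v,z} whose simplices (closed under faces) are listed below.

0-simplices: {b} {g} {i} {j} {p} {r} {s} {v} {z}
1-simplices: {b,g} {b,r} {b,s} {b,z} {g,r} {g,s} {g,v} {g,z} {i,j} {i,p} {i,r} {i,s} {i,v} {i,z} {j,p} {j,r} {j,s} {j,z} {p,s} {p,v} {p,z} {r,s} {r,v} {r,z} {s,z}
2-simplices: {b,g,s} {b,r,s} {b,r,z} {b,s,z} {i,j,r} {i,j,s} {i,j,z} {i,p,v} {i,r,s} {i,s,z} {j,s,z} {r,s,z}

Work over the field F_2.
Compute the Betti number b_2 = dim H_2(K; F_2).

n_0=9 n_1=25 n_2=12  [Z2]
∂1: piv[bg,br,bs,bz,gv,ij,ip,ir] rk=8  ker:gr,gs,gz,is,iv,iz,jp,jr,js,jz,ps,pv,pz,rs,rv,rz,sz
∂2: piv[bgs,brs,brz,bsz,ijr,ijs,ijz,ipv,irs,isz] rk=10  ker:jsz,rsz
b_2=(12−10)−0=2

b_2=2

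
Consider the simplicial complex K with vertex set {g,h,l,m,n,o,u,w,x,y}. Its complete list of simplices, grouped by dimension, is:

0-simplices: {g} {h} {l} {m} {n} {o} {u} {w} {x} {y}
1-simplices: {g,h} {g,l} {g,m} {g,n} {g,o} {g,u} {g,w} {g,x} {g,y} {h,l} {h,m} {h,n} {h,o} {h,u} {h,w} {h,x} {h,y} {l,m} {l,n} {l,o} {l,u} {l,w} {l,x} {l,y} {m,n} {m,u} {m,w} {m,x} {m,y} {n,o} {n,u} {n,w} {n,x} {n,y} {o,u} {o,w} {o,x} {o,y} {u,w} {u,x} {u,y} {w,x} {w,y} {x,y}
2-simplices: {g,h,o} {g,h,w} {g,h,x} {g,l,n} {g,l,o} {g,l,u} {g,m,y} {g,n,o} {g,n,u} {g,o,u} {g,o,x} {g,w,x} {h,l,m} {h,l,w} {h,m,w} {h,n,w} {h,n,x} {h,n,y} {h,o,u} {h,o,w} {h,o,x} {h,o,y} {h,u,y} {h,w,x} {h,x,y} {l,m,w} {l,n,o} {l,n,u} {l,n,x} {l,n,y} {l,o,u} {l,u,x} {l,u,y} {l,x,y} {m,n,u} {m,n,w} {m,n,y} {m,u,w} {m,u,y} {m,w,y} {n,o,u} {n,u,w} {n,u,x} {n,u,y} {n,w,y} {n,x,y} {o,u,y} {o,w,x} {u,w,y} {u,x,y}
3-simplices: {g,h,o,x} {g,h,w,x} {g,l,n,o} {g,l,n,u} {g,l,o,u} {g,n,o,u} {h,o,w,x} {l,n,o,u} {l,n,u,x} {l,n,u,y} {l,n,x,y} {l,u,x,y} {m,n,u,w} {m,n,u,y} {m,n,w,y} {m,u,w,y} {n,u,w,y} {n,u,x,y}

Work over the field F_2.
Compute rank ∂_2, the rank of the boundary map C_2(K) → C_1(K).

rank∂_2=32

n_0=10 n_1=44 n_2=50 n_3=18  [Z2]
∂1: piv[gh,gl,gm,gn,go,gu,gw,gx,gy] rk=9  ker:hl,hm,hn,ho,hu,hw,hx,hy,lm,ln,lo,lu,lw,lx,ly,mn,mu,mw,mx,my,no,nu,nw,nx,ny,ou,ow,ox,oy,uw,ux,uy,wx,wy,xy
∂2: piv[gho,ghw,ghx,gln,glo,glu,gmy,gno,gnu,gou,gox,gwx,hlm,hlw,hmw,hnw,hnx,hny,hou,how,hoy,huy,hxy,lnx,lny,lux,luy,mnu,mnw,mny,muw,mwy] rk=32  ker:hox,hwx,lmw,lno,lnu,lou,lxy,muy,nou,nuw,nux,nuy,nwy,nxy,ouy,owx,uwy,uxy
∂3: piv[ghox,ghwx,glno,glnu,glou,gnou,howx,lnux,lnuy,lnxy,luxy,mnuw,mnuy,mnwy,muwy] rk=15  ker:lnou,nuwy,nuxy
rk∂_2=32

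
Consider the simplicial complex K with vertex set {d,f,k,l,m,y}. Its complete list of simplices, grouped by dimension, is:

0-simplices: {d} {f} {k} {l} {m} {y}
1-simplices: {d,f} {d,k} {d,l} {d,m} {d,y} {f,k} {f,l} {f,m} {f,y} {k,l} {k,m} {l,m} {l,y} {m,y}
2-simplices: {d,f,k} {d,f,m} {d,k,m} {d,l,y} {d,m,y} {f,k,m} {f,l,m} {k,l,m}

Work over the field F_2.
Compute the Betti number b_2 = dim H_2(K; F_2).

n_0=6 n_1=14 n_2=8  [Z2]
∂1: piv[df,dk,dl,dm,dy] rk=5  ker:fk,fl,fm,fy,kl,km,lm,ly,my
∂2: piv[dfk,dfm,dkm,dly,dmy,flm,klm] rk=7  ker:fkm
b_2=(8−7)−0=1

b_2=1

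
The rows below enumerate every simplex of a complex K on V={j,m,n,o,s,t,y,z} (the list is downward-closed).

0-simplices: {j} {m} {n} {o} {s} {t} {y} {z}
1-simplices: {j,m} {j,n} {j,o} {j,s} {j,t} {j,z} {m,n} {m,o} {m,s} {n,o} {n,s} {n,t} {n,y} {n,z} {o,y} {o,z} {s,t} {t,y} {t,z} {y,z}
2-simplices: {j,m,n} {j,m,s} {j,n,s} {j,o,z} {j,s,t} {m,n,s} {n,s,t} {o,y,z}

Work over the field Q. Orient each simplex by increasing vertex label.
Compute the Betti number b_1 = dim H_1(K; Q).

b_1=6

n_0=8 n_1=20 n_2=8  [Q]
∂1: piv[jm,jn,jo,js,jt,jz,ny] rk=7  ker:mn,mo,ms,no,ns,nt,nz,oy,oz,st,ty,tz,yz
∂2: piv[jmn,jms,jns,joz,jst,nst,oyz] rk=7  ker:mns
b_1=(20−7)−7=6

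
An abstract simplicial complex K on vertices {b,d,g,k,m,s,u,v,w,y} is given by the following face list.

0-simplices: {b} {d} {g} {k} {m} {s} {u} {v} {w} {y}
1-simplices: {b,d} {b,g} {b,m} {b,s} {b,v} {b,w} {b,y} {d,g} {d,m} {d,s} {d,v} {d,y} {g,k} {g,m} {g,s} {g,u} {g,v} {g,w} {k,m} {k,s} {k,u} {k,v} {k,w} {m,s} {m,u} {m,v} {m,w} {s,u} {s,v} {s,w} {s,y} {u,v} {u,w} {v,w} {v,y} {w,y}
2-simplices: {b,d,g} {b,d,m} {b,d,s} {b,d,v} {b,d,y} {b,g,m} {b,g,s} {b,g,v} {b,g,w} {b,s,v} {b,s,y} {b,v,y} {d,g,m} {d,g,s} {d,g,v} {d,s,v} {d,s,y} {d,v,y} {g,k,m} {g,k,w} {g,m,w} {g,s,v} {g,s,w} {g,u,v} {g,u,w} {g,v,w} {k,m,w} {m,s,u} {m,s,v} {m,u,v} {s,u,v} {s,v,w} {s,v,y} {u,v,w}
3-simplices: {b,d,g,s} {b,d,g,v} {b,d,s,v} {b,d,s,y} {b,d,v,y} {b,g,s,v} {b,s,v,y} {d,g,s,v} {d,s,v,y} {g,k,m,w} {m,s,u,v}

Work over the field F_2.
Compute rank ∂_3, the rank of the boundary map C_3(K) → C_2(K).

n_0=10 n_1=36 n_2=34 n_3=11  [Z2]
∂1: piv[bd,bg,bm,bs,bv,bw,by,gk,gu] rk=9  ker:dg,dm,ds,dv,dy,gm,gs,gv,gw,km,ks,ku,kv,kw,ms,mu,mv,mw,su,sv,sw,sy,uv,uw,vw,vy,wy
∂2: piv[bdg,bdm,bds,bdv,bdy,bgm,bgs,bgv,bgw,bsv,bsy,bvy,gkm,gkw,gmw,gsw,guv,guw,gvw,msu,msv,muv] rk=22  ker:dgm,dgs,dgv,dsv,dsy,dvy,gsv,kmw,suv,svw,svy,uvw
∂3: piv[bdgs,bdgv,bdsv,bdsy,bdvy,bgsv,bsvy,gkmw,msuv] rk=9  ker:dgsv,dsvy
rk∂_3=9

rank∂_3=9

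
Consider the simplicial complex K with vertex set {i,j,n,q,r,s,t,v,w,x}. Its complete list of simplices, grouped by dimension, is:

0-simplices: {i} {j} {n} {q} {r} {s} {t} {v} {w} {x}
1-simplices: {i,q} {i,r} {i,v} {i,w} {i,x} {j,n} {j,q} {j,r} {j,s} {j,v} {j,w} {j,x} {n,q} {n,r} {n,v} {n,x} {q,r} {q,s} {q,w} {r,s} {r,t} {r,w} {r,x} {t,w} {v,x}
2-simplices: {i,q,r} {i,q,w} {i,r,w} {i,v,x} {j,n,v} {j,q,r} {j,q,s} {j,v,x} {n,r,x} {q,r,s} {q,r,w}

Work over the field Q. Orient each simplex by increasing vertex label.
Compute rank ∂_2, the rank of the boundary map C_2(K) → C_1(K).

n_0=10 n_1=25 n_2=11  [Q]
∂1: piv[iq,ir,iv,iw,ix,jn,jq,js,rt] rk=9  ker:jr,jv,jw,jx,nq,nr,nv,nx,qr,qs,qw,rs,rw,rx,tw,vx
∂2: piv[iqr,iqw,irw,ivx,jnv,jqr,jqs,jvx,nrx,qrs] rk=10  ker:qrw
rk∂_2=10

rank∂_2=10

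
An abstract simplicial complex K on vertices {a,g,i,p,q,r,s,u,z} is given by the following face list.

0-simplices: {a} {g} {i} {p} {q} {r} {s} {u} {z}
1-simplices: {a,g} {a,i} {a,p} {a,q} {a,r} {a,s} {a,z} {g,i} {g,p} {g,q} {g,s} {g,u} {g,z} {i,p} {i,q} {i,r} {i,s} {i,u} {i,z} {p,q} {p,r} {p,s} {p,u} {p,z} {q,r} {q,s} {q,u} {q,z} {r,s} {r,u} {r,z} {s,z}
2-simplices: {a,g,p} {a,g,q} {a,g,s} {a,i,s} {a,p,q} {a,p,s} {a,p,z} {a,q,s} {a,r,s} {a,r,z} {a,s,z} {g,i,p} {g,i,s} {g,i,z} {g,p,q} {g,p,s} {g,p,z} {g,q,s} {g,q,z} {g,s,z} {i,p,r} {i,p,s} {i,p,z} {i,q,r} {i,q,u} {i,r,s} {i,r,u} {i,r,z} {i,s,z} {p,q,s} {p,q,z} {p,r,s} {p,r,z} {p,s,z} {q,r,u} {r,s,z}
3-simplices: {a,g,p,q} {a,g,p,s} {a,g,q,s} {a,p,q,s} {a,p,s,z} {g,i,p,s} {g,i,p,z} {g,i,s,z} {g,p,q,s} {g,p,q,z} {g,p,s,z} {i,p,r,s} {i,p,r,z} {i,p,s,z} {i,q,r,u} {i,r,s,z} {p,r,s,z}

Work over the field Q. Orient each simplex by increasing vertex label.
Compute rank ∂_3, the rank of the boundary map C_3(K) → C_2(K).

rank∂_3=14

n_0=9 n_1=32 n_2=36 n_3=17  [Q]
∂1: piv[ag,ai,ap,aq,ar,as,az,gu] rk=8  ker:gi,gp,gq,gs,gz,ip,iq,ir,is,iu,iz,pq,pr,ps,pu,pz,qr,qs,qu,qz,rs,ru,rz,sz
∂2: piv[agp,agq,ags,ais,apq,aps,apz,aqs,ars,arz,asz,gip,gis,giz,gpz,gqz,ipr,iqr,iqu,irs,iru] rk=21  ker:gpq,gps,gqs,gsz,ips,ipz,irz,isz,pqs,pqz,prs,prz,psz,qru,rsz
∂3: piv[agpq,agps,agqs,apqs,apsz,gips,gipz,gisz,gpqz,gpsz,iprs,iprz,iqru,irsz] rk=14  ker:gpqs,ipsz,prsz
rk∂_3=14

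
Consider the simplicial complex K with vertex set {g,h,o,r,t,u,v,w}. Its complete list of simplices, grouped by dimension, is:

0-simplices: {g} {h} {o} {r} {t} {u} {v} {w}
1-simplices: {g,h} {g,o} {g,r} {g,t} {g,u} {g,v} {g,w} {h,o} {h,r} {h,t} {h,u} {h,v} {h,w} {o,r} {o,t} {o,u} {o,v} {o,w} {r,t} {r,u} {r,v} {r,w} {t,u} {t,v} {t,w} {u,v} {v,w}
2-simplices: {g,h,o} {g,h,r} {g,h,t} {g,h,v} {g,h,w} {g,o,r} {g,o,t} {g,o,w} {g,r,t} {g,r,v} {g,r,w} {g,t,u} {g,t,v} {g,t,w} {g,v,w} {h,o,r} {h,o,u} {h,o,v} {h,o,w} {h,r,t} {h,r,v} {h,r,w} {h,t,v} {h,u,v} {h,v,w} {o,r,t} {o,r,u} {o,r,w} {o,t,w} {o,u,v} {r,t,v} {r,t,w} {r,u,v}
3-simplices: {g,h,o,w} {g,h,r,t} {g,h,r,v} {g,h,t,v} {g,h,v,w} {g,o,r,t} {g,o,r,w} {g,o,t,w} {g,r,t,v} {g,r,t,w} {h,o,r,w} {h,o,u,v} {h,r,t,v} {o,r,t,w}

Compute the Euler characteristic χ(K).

n_0=8 n_1=27 n_2=33 n_3=14
χ=+8−27+33−14=0

χ(K)=0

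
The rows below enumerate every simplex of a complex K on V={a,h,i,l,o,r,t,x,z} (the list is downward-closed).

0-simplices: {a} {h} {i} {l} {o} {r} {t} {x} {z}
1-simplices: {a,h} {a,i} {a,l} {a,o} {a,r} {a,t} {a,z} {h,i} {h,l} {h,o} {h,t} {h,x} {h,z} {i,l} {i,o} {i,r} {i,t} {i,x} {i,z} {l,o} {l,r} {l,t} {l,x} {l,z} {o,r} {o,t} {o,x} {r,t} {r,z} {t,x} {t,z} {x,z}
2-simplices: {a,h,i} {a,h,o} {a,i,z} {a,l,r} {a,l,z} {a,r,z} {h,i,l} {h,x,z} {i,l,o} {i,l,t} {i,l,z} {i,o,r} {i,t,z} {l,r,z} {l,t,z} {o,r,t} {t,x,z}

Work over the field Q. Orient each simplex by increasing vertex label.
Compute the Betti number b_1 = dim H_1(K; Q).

b_1=9

n_0=9 n_1=32 n_2=17  [Q]
∂1: piv[ah,ai,al,ao,ar,at,az,hx] rk=8  ker:hi,hl,ho,ht,hz,il,io,ir,it,ix,iz,lo,lr,lt,lx,lz,or,ot,ox,rt,rz,tx,tz,xz
∂2: piv[ahi,aho,aiz,alr,alz,arz,hil,hxz,ilo,ilt,ilz,ior,itz,ort,txz] rk=15  ker:lrz,ltz
b_1=(32−8)−15=9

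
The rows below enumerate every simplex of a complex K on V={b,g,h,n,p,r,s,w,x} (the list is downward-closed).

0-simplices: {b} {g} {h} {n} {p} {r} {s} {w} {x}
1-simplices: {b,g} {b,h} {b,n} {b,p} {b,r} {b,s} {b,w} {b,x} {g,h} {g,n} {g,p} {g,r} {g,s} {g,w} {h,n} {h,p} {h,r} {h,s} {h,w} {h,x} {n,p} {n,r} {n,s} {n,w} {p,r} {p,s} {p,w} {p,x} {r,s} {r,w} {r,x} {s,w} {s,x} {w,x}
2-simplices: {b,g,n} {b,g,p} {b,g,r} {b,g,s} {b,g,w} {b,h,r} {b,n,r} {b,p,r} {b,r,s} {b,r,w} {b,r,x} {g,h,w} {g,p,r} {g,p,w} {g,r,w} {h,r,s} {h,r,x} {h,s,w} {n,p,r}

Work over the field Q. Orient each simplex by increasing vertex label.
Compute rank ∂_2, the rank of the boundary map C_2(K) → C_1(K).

n_0=9 n_1=34 n_2=19  [Q]
∂1: piv[bg,bh,bn,bp,br,bs,bw,bx] rk=8  ker:gh,gn,gp,gr,gs,gw,hn,hp,hr,hs,hw,hx,np,nr,ns,nw,pr,ps,pw,px,rs,rw,rx,sw,sx,wx
∂2: piv[bgn,bgp,bgr,bgs,bgw,bhr,bnr,bpr,brs,brw,brx,ghw,gpw,hrs,hrx,hsw,npr] rk=17  ker:gpr,grw
rk∂_2=17

rank∂_2=17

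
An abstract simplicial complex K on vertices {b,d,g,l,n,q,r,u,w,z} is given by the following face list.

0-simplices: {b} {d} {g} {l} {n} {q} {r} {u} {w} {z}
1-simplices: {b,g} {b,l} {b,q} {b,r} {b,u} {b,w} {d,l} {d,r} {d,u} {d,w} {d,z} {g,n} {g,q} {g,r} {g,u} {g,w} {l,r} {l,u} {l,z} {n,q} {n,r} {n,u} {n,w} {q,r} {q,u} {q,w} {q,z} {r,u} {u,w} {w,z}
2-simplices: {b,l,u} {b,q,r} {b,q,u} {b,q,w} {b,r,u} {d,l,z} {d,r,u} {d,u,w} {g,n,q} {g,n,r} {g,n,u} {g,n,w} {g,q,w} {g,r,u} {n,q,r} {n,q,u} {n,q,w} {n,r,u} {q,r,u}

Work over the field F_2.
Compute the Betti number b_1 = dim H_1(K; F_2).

n_0=10 n_1=30 n_2=19  [Z2]
∂1: piv[bg,bl,bq,br,bu,bw,dl,dz,gn] rk=9  ker:dr,du,dw,gq,gr,gu,gw,lr,lu,lz,nq,nr,nu,nw,qr,qu,qw,qz,ru,uw,wz
∂2: piv[blu,bqr,bqu,bqw,bru,dlz,dru,duw,gnq,gnr,gnu,gnw,gqw,gru,nqr] rk=15  ker:nqu,nqw,nru,qru
b_1=(30−9)−15=6

b_1=6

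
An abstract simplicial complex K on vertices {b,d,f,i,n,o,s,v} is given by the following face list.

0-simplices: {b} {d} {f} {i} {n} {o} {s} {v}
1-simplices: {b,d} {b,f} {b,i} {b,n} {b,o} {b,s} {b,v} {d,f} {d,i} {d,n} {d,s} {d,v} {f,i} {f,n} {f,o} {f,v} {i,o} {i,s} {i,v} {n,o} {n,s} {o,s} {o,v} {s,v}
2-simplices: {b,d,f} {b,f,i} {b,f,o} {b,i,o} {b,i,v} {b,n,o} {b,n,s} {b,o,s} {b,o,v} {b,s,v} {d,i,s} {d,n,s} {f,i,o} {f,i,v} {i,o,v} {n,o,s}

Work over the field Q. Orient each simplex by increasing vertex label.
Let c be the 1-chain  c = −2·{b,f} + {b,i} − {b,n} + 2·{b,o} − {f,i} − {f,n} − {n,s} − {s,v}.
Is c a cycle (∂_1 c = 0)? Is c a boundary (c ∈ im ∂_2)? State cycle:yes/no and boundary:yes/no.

n_0=8 n_1=24 n_2=16  [Q]
∂1: piv[bd,bf,bi,bn,bo,bs,bv] rk=7  ker:df,di,dn,ds,dv,fi,fn,fo,fv,io,is,iv,no,ns,os,ov,sv
∂2: piv[bdf,bfi,bfo,bio,biv,bno,bns,bos,bov,bsv,dis,dns,fiv] rk=13  ker:fio,iov,nos
∂1c = −{n} + 2·{o} − {v}

cycle:no boundary:no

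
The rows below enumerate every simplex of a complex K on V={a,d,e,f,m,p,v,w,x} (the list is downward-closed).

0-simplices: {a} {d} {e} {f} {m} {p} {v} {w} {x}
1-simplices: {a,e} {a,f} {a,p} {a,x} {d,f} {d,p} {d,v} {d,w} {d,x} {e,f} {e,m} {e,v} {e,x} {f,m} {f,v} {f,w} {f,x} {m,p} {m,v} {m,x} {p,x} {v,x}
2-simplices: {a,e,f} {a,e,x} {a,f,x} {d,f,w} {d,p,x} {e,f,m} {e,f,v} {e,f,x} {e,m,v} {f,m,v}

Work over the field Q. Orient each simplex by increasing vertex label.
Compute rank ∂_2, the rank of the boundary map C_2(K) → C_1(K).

n_0=9 n_1=22 n_2=10  [Q]
∂1: piv[ae,af,ap,ax,df,dv,dw,em] rk=8  ker:dp,dx,ef,ev,ex,fm,fv,fw,fx,mp,mv,mx,px,vx
∂2: piv[aef,aex,afx,dfw,dpx,efm,efv,emv] rk=8  ker:efx,fmv
rk∂_2=8

rank∂_2=8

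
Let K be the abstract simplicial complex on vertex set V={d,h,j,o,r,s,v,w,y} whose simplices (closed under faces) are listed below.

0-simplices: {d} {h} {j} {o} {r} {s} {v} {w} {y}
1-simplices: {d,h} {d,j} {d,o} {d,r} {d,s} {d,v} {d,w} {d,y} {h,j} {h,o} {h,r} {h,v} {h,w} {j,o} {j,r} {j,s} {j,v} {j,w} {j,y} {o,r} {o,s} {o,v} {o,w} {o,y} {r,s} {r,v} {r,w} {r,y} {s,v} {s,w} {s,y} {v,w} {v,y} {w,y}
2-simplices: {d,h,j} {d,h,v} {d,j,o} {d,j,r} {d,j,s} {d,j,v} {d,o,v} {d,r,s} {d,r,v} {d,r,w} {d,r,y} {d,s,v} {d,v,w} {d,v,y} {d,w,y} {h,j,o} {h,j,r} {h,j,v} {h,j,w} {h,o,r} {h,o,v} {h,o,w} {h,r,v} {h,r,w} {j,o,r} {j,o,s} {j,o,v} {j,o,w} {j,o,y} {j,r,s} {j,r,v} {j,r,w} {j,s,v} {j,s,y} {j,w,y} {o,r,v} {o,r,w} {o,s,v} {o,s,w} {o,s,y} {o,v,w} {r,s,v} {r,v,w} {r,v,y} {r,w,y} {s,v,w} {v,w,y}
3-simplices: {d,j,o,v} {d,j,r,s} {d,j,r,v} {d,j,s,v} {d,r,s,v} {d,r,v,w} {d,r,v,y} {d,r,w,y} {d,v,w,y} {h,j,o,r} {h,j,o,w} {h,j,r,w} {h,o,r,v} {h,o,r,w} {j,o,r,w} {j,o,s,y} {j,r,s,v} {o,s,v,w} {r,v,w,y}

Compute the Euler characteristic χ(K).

n_0=9 n_1=34 n_2=47 n_3=19
χ=+9−34+47−19=3

χ(K)=3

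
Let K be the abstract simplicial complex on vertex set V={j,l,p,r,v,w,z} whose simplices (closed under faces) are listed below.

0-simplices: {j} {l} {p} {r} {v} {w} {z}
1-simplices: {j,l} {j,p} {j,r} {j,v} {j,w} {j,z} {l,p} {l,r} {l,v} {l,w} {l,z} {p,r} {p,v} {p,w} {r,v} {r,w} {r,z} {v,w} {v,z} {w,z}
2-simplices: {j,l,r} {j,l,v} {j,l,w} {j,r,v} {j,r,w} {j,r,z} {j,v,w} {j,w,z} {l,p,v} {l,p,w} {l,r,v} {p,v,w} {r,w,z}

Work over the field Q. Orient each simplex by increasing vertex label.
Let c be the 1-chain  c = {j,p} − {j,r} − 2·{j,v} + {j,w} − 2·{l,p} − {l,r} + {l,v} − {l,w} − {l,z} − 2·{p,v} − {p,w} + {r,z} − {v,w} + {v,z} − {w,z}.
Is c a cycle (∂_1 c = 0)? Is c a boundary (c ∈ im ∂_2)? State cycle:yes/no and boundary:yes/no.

cycle:no boundary:no

n_0=7 n_1=20 n_2=13  [Q]
∂1: piv[jl,jp,jr,jv,jw,jz] rk=6  ker:lp,lr,lv,lw,lz,pr,pv,pw,rv,rw,rz,vw,vz,wz
∂2: piv[jlr,jlv,jlw,jrv,jrw,jrz,jvw,jwz,lpv,lpw] rk=10  ker:lrv,pvw,rwz
∂1c = {j} + 4·{l} + 2·{p} − 3·{r} − 3·{v} − {w}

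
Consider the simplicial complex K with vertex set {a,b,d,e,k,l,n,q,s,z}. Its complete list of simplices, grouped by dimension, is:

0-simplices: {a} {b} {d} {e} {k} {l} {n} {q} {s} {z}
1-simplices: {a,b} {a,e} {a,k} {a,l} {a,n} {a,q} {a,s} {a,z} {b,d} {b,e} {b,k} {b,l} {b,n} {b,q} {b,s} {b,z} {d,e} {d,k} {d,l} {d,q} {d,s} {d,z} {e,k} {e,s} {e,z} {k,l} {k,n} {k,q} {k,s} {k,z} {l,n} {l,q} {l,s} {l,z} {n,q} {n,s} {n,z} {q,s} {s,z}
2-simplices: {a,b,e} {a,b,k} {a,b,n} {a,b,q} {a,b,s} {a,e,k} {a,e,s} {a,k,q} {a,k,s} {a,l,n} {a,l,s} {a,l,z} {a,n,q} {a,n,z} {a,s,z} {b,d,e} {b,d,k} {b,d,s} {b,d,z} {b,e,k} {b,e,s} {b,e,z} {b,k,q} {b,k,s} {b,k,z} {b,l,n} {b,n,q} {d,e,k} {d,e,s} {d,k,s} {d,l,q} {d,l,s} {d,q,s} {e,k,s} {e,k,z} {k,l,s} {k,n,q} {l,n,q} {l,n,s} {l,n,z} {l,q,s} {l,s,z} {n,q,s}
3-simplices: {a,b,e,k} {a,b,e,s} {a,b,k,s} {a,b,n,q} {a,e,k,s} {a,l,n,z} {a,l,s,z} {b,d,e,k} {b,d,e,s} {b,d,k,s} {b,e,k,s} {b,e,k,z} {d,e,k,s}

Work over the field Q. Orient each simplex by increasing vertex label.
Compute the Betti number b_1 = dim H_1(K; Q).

n_0=10 n_1=39 n_2=43 n_3=13  [Q]
∂1: piv[ab,ae,ak,al,an,aq,as,az,bd] rk=9  ker:be,bk,bl,bn,bq,bs,bz,de,dk,dl,dq,ds,dz,ek,es,ez,kl,kn,kq,ks,kz,ln,lq,ls,lz,nq,ns,nz,qs,sz
∂2: piv[abe,abk,abn,abq,abs,aek,aes,akq,aks,aln,als,alz,anq,anz,asz,bde,bdk,bds,bdz,bez,bkz,bln,dlq,dls,dqs,kls,knq,lnq,lns] rk=29  ker:bek,bes,bkq,bks,bnq,dek,des,dks,eks,ekz,lnz,lqs,lsz,nqs
∂3: piv[abek,abes,abks,abnq,aeks,alnz,alsz,bdek,bdes,bdks,bekz] rk=11  ker:beks,deks
b_1=(39−9)−29=1

b_1=1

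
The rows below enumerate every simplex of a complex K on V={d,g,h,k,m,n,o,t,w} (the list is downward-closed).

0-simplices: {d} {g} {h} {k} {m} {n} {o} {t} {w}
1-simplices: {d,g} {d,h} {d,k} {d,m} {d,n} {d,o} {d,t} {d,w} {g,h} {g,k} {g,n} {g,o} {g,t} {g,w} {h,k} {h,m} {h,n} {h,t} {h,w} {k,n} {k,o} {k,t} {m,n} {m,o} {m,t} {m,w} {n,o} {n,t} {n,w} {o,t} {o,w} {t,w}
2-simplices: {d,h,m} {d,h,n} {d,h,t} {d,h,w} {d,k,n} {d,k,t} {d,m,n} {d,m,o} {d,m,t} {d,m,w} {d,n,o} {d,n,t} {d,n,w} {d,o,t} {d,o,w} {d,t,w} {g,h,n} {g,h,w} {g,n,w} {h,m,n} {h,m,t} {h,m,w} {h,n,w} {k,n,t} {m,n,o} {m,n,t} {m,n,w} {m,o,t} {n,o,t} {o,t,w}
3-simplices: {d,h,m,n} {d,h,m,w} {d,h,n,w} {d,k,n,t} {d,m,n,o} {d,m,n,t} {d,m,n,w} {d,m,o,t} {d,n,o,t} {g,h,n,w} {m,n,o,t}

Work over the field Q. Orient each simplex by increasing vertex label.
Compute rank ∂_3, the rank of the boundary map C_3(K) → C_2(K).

n_0=9 n_1=32 n_2=30 n_3=11  [Q]
∂1: piv[dg,dh,dk,dm,dn,do,dt,dw] rk=8  ker:gh,gk,gn,go,gt,gw,hk,hm,hn,ht,hw,kn,ko,kt,mn,mo,mt,mw,no,nt,nw,ot,ow,tw
∂2: piv[dhm,dhn,dht,dhw,dkn,dkt,dmn,dmo,dmt,dmw,dno,dnt,dnw,dot,dow,dtw,ghn,ghw] rk=18  ker:gnw,hmn,hmt,hmw,hnw,knt,mno,mnt,mnw,mot,not,otw
∂3: piv[dhmn,dhmw,dhnw,dknt,dmno,dmnt,dmnw,dmot,dnot,ghnw] rk=10  ker:mnot
rk∂_3=10

rank∂_3=10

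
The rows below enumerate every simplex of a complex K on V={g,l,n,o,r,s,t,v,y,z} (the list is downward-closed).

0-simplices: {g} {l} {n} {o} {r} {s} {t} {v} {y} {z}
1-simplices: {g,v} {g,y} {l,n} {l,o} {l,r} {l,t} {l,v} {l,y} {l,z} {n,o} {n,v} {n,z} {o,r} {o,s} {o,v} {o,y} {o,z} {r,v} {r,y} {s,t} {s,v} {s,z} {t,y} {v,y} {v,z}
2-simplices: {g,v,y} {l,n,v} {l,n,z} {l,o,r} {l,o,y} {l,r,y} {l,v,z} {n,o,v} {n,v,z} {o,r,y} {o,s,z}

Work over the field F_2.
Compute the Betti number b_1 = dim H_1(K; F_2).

b_1=7

n_0=10 n_1=25 n_2=11  [Z2]
∂1: piv[gv,gy,ln,lo,lr,lt,lv,lz,os] rk=9  ker:ly,no,nv,nz,or,ov,oy,oz,rv,ry,st,sv,sz,ty,vy,vz
∂2: piv[gvy,lnv,lnz,lor,loy,lry,lvz,nov,osz] rk=9  ker:nvz,ory
b_1=(25−9)−9=7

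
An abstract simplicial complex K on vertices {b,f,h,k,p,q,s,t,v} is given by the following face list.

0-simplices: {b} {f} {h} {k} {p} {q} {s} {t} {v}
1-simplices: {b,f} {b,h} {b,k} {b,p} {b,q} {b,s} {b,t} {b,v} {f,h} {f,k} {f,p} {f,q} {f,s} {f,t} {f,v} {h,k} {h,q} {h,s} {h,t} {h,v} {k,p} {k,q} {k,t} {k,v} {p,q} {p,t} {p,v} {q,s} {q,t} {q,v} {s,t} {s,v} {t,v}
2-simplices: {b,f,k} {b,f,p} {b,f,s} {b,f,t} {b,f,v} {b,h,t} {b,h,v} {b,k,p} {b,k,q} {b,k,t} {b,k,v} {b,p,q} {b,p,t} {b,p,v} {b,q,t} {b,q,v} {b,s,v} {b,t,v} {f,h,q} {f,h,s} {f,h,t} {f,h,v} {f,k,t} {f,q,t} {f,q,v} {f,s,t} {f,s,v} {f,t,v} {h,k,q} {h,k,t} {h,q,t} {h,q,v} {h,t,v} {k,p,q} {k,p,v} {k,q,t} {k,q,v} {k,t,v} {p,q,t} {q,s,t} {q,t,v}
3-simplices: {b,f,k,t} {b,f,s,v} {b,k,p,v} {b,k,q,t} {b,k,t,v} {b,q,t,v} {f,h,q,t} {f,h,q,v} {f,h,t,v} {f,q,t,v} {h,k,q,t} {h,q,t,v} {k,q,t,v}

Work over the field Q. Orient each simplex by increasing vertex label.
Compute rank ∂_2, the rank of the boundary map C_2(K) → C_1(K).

rank∂_2=25

n_0=9 n_1=33 n_2=41 n_3=13  [Q]
∂1: piv[bf,bh,bk,bp,bq,bs,bt,bv] rk=8  ker:fh,fk,fp,fq,fs,ft,fv,hk,hq,hs,ht,hv,kp,kq,kt,kv,pq,pt,pv,qs,qt,qv,st,sv,tv
∂2: piv[bfk,bfp,bfs,bft,bfv,bht,bhv,bkp,bkq,bkt,bkv,bpq,bpt,bpv,bqt,bqv,bsv,btv,fhq,fhs,fht,fqt,fst,hkq,qst] rk=25  ker:fhv,fkt,fqv,fsv,ftv,hkt,hqt,hqv,htv,kpq,kpv,kqt,kqv,ktv,pqt,qtv
∂3: piv[bfkt,bfsv,bkpv,bkqt,bktv,bqtv,fhqt,fhqv,fhtv,fqtv,hkqt,kqtv] rk=12  ker:hqtv
rk∂_2=25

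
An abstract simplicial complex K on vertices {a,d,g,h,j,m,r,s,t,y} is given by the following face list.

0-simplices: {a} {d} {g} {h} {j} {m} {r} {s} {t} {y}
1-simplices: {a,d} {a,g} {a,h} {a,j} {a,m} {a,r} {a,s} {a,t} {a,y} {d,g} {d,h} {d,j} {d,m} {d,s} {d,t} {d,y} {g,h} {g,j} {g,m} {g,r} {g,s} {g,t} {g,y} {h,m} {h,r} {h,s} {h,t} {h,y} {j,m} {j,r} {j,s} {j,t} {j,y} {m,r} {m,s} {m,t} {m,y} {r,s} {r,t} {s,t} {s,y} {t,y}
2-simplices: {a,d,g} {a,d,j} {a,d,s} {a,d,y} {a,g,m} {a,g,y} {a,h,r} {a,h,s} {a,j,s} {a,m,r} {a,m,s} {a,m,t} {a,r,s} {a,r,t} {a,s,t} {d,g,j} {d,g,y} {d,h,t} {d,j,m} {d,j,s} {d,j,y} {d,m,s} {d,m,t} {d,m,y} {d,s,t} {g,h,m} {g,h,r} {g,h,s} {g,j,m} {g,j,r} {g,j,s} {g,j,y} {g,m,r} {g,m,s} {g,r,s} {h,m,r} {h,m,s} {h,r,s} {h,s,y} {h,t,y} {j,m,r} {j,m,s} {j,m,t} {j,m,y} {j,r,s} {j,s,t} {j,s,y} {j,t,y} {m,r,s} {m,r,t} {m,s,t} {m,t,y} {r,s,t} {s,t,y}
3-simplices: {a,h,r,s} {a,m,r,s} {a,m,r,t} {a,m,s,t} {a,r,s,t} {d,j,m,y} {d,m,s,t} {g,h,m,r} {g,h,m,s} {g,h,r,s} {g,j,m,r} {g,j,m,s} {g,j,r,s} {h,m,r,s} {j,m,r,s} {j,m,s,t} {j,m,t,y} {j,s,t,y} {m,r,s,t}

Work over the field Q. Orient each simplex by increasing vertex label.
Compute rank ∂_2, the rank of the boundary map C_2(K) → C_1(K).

n_0=10 n_1=42 n_2=54 n_3=19  [Q]
∂1: piv[ad,ag,ah,aj,am,ar,as,at,ay] rk=9  ker:dg,dh,dj,dm,ds,dt,dy,gh,gj,gm,gr,gs,gt,gy,hm,hr,hs,ht,hy,jm,jr,js,jt,jy,mr,ms,mt,my,rs,rt,st,sy,ty
∂2: piv[adg,adj,ads,ady,agm,agy,ahr,ahs,ajs,amr,ams,amt,ars,art,ast,dgj,dht,djm,djy,dms,dmt,dmy,ghm,ghr,ghs,gjr,gjs,hsy,hty,jmt,jsy,jty] rk=32  ker:dgy,djs,dst,gjm,gjy,gmr,gms,grs,hmr,hms,hrs,jmr,jms,jmy,jrs,jst,mrs,mrt,mst,mty,rst,sty
∂3: piv[ahrs,amrs,amrt,amst,arst,djmy,dmst,ghmr,ghms,ghrs,gjmr,gjms,gjrs,hmrs,jmst,jmty,jsty] rk=17  ker:jmrs,mrst
rk∂_2=32

rank∂_2=32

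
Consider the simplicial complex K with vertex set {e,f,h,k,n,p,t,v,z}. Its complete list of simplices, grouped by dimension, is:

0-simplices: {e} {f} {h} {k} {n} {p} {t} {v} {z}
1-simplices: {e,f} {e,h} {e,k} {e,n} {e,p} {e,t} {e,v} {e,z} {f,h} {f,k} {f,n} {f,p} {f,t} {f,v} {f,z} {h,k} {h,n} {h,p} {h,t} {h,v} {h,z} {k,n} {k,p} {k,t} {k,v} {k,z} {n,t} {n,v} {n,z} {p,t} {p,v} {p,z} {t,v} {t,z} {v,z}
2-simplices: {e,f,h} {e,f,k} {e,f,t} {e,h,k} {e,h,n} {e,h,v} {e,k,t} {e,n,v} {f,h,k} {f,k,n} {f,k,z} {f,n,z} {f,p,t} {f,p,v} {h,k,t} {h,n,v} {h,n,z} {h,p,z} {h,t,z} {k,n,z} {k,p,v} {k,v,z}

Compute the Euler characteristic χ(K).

n_0=9 n_1=35 n_2=22
χ=+9−35+22=-4

χ(K)=-4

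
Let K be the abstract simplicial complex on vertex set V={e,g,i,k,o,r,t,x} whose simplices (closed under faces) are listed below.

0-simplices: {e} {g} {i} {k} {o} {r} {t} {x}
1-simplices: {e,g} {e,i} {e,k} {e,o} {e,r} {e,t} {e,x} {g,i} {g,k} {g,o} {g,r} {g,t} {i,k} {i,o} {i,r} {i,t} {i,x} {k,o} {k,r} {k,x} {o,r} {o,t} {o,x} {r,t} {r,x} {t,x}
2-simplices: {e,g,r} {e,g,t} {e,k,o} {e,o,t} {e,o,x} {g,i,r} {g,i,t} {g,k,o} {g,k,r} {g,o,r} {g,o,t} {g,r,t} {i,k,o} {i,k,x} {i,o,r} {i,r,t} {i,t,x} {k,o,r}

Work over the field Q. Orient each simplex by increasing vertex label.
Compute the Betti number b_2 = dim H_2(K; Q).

b_2=2

n_0=8 n_1=26 n_2=18  [Q]
∂1: piv[eg,ei,ek,eo,er,et,ex] rk=7  ker:gi,gk,go,gr,gt,ik,io,ir,it,ix,ko,kr,kx,or,ot,ox,rt,rx,tx
∂2: piv[egr,egt,eko,eot,eox,gir,git,gko,gkr,gor,got,grt,iko,ikx,ior,itx] rk=16  ker:irt,kor
b_2=(18−16)−0=2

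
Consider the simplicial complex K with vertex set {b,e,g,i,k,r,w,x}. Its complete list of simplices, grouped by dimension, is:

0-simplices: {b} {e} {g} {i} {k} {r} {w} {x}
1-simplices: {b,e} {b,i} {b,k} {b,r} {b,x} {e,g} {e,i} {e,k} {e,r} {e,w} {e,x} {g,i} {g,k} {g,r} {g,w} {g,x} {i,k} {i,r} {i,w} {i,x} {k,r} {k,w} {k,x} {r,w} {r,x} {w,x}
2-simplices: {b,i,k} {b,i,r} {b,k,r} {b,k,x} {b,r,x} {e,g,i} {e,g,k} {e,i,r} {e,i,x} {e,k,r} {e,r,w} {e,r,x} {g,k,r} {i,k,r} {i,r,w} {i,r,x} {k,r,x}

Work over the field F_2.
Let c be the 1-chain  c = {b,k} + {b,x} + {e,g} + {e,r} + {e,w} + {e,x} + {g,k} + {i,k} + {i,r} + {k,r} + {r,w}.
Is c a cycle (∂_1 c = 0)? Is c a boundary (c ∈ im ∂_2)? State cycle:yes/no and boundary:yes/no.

n_0=8 n_1=26 n_2=17  [Z2]
∂1: piv[be,bi,bk,br,bx,eg,ew] rk=7  ker:ei,ek,er,ex,gi,gk,gr,gw,gx,ik,ir,iw,ix,kr,kw,kx,rw,rx,wx
∂2: piv[bik,bir,bkr,bkx,brx,egi,egk,eir,eix,ekr,erw,erx,gkr,irw] rk=14  ker:ikr,irx,krx
∂1c = 0
c vs im∂2: reduces to 0 ⇒ boundary

cycle:yes boundary:yes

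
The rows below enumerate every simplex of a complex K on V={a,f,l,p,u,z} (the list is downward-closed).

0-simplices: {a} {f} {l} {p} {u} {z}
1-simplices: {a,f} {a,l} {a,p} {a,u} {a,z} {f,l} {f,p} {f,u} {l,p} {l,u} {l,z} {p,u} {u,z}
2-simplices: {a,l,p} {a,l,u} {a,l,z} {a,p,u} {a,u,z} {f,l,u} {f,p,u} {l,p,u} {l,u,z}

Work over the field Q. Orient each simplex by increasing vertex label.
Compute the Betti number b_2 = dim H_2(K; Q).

b_2=2

n_0=6 n_1=13 n_2=9  [Q]
∂1: piv[af,al,ap,au,az] rk=5  ker:fl,fp,fu,lp,lu,lz,pu,uz
∂2: piv[alp,alu,alz,apu,auz,flu,fpu] rk=7  ker:lpu,luz
b_2=(9−7)−0=2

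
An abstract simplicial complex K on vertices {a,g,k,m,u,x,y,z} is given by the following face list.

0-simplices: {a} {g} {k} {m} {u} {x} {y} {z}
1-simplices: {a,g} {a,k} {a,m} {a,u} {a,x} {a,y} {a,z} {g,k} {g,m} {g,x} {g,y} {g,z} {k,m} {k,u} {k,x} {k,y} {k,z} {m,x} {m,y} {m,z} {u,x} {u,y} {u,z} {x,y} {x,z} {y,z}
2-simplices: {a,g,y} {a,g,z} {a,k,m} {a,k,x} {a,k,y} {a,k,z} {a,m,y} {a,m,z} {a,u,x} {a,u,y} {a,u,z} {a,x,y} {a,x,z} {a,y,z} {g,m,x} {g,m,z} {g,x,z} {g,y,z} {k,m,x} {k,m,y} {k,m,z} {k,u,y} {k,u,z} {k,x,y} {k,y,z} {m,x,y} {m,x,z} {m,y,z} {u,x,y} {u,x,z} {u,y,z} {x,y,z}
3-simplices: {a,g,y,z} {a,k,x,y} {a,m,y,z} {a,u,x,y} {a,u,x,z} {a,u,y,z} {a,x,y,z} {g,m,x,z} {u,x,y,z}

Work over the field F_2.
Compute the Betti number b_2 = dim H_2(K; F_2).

b_2=6

n_0=8 n_1=26 n_2=32 n_3=9  [Z2]
∂1: piv[ag,ak,am,au,ax,ay,az] rk=7  ker:gk,gm,gx,gy,gz,km,ku,kx,ky,kz,mx,my,mz,ux,uy,uz,xy,xz,yz
∂2: piv[agy,agz,akm,akx,aky,akz,amy,amz,aux,auy,auz,axy,axz,ayz,gmx,gmz,gxz,kuy] rk=18  ker:gyz,kmx,kmy,kmz,kuz,kxy,kyz,mxy,mxz,myz,uxy,uxz,uyz,xyz
∂3: piv[agyz,akxy,amyz,auxy,auxz,auyz,axyz,gmxz] rk=8  ker:uxyz
b_2=(32−18)−8=6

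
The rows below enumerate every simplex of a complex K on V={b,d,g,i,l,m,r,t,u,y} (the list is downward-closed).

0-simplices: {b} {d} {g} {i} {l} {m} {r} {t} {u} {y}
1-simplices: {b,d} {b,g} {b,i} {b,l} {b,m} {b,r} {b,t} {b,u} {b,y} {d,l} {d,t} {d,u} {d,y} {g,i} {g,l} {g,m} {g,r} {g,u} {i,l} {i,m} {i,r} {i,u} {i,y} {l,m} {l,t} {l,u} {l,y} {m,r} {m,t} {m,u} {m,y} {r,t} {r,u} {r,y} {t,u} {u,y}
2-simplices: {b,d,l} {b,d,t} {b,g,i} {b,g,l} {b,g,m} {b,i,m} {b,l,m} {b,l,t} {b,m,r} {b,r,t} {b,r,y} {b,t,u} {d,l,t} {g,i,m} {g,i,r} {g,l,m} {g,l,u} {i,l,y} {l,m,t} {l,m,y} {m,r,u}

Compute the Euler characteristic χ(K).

n_0=10 n_1=36 n_2=21
χ=+10−36+21=-5

χ(K)=-5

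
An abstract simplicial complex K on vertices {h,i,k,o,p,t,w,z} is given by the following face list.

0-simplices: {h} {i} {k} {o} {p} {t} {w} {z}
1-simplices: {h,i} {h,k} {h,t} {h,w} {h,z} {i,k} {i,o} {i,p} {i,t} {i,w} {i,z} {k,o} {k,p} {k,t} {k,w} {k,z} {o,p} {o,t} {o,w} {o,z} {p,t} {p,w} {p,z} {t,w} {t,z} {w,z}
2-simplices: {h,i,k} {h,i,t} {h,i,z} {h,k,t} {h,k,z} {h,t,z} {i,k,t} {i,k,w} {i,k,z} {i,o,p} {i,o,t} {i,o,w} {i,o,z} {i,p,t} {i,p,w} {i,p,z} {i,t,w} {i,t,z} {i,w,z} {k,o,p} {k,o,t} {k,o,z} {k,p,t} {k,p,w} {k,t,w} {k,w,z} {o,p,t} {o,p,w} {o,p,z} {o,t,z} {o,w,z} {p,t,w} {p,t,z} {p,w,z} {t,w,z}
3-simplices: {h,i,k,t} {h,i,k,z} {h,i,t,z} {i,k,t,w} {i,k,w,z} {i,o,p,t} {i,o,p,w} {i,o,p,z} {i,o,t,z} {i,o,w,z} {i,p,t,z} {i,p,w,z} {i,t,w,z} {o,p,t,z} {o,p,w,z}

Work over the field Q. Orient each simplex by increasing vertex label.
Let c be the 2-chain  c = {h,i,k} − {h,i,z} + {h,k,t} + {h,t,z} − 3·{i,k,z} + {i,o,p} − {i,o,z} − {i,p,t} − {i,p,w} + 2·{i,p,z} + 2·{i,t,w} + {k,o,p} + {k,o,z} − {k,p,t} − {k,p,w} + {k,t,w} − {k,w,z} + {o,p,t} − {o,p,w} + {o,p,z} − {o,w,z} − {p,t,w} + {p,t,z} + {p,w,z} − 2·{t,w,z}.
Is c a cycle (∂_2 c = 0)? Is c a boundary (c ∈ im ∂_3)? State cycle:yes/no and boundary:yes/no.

n_0=8 n_1=26 n_2=35 n_3=15  [Q]
∂1: piv[hi,hk,ht,hw,hz,io,ip] rk=7  ker:ik,it,iw,iz,ko,kp,kt,kw,kz,op,ot,ow,oz,pt,pw,pz,tw,tz,wz
∂2: piv[hik,hit,hiz,hkt,hkz,htz,ikw,iop,iot,iow,ioz,ipt,ipw,ipz,itw,iwz,kop,kot] rk=18  ker:ikt,ikz,itz,koz,kpt,kpw,ktw,kwz,opt,opw,opz,otz,owz,ptw,ptz,pwz,twz
∂3: piv[hikt,hikz,hitz,iktw,ikwz,iopt,iopw,iopz,iotz,iowz,iptz,ipwz,itwz] rk=13  ker:optz,opwz
∂2c = −2·{i,k} − {i,p} + 3·{i,t} − {i,w} + {i,z} + 2·{k,o} − 3·{k,p} + 3·{k,t} − {k,w} − 3·{k,z} + 3·{o,p} − {o,t} − {p,t} − {p,w} + {p,z} + 4·{t,z} − 3·{w,z}

cycle:no boundary:no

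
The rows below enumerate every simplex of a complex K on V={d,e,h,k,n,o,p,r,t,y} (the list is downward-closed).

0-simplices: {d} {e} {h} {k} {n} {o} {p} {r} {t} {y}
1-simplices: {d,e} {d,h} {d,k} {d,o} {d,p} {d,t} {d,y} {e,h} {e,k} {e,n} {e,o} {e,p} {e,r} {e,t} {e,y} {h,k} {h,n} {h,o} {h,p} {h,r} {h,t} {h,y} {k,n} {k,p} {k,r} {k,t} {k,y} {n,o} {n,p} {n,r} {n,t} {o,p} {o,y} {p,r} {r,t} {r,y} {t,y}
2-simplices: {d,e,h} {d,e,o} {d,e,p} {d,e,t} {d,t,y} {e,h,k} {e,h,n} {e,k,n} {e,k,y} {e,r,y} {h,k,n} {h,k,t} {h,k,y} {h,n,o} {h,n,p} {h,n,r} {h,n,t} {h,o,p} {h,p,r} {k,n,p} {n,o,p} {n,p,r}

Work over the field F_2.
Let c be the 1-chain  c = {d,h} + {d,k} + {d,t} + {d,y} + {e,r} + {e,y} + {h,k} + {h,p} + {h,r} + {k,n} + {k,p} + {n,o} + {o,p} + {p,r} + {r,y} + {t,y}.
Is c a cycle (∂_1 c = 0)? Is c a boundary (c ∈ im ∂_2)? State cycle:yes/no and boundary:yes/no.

n_0=10 n_1=37 n_2=22  [Z2]
∂1: piv[de,dh,dk,do,dp,dt,dy,en,er] rk=9  ker:eh,ek,eo,ep,et,ey,hk,hn,ho,hp,hr,ht,hy,kn,kp,kr,kt,ky,no,np,nr,nt,op,oy,pr,rt,ry,ty
∂2: piv[deh,deo,dep,det,dty,ehk,ehn,ekn,eky,ery,hkt,hky,hno,hnp,hnr,hnt,hop,hpr,knp] rk=19  ker:hkn,nop,npr
∂1c = 0
c vs im∂2: residual ≠ 0 ⇒ not boundary

cycle:yes boundary:no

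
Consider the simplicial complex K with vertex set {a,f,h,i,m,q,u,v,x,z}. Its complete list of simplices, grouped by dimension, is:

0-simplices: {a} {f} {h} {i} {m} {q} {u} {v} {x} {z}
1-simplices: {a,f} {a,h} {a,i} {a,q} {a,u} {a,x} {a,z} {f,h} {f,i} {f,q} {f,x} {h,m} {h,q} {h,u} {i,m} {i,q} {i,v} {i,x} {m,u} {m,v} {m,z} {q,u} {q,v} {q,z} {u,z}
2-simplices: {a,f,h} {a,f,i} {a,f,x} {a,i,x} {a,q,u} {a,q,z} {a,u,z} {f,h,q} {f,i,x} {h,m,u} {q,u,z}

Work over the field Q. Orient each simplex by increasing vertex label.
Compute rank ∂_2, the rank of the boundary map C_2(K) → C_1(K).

n_0=10 n_1=25 n_2=11  [Q]
∂1: piv[af,ah,ai,aq,au,ax,az,hm,iv] rk=9  ker:fh,fi,fq,fx,hq,hu,im,iq,ix,mu,mv,mz,qu,qv,qz,uz
∂2: piv[afh,afi,afx,aix,aqu,aqz,auz,fhq,hmu] rk=9  ker:fix,quz
rk∂_2=9

rank∂_2=9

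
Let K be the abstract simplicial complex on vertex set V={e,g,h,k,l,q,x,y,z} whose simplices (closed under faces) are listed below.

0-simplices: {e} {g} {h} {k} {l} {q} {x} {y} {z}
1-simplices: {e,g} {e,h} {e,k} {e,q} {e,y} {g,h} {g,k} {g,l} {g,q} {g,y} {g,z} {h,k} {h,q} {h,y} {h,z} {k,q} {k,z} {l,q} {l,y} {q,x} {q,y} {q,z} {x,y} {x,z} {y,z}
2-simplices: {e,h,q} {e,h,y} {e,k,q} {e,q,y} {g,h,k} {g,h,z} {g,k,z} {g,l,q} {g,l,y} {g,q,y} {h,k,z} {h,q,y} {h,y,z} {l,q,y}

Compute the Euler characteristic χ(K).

χ(K)=-2

n_0=9 n_1=25 n_2=14
χ=+9−25+14=-2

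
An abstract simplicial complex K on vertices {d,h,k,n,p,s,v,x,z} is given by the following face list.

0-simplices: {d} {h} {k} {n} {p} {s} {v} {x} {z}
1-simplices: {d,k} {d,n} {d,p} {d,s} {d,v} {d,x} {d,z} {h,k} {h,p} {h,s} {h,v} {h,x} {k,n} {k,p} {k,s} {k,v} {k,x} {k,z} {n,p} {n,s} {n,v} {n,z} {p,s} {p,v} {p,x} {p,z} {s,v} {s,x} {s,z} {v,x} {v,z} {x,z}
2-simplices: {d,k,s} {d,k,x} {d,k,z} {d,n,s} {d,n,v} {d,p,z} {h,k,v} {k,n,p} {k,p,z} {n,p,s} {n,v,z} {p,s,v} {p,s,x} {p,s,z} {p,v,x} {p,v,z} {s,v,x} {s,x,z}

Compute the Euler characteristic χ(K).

χ(K)=-5

n_0=9 n_1=32 n_2=18
χ=+9−32+18=-5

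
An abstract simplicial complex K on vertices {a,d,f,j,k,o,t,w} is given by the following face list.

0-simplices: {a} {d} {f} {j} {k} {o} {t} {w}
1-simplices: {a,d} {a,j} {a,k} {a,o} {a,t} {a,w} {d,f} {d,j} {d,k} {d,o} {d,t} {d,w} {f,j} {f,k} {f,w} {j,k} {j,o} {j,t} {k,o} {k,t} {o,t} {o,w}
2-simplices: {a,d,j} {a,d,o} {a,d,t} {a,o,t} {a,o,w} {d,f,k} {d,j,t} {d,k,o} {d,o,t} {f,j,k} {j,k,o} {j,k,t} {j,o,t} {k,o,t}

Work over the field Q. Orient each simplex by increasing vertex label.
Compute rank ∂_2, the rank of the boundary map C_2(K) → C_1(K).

rank∂_2=12

n_0=8 n_1=22 n_2=14  [Q]
∂1: piv[ad,aj,ak,ao,at,aw,df] rk=7  ker:dj,dk,do,dt,dw,fj,fk,fw,jk,jo,jt,ko,kt,ot,ow
∂2: piv[adj,ado,adt,aot,aow,dfk,djt,dko,fjk,jko,jkt,jot] rk=12  ker:dot,kot
rk∂_2=12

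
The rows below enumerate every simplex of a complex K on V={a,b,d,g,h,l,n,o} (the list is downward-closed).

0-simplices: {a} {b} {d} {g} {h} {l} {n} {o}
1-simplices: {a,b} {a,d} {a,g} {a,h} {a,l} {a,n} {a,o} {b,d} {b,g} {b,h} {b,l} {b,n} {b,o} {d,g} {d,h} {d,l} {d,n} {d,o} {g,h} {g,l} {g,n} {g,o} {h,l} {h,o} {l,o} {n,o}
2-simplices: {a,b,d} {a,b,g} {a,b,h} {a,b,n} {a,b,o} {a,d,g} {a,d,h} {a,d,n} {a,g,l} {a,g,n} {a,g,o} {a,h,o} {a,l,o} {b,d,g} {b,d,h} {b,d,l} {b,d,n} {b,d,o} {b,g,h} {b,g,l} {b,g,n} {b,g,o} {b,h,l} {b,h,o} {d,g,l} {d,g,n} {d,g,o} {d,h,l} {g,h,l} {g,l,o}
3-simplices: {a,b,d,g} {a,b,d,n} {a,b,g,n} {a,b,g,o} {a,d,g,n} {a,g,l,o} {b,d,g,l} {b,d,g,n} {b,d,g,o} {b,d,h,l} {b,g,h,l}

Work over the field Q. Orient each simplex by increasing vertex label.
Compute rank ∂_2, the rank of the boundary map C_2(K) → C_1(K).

rank∂_2=18

n_0=8 n_1=26 n_2=30 n_3=11  [Q]
∂1: piv[ab,ad,ag,ah,al,an,ao] rk=7  ker:bd,bg,bh,bl,bn,bo,dg,dh,dl,dn,do,gh,gl,gn,go,hl,ho,lo,no
∂2: piv[abd,abg,abh,abn,abo,adg,adh,adn,agl,agn,ago,aho,alo,bdl,bdo,bgh,bgl,bhl] rk=18  ker:bdg,bdh,bdn,bgn,bgo,bho,dgl,dgn,dgo,dhl,ghl,glo
∂3: piv[abdg,abdn,abgn,abgo,adgn,aglo,bdgl,bdgo,bdhl,bghl] rk=10  ker:bdgn
rk∂_2=18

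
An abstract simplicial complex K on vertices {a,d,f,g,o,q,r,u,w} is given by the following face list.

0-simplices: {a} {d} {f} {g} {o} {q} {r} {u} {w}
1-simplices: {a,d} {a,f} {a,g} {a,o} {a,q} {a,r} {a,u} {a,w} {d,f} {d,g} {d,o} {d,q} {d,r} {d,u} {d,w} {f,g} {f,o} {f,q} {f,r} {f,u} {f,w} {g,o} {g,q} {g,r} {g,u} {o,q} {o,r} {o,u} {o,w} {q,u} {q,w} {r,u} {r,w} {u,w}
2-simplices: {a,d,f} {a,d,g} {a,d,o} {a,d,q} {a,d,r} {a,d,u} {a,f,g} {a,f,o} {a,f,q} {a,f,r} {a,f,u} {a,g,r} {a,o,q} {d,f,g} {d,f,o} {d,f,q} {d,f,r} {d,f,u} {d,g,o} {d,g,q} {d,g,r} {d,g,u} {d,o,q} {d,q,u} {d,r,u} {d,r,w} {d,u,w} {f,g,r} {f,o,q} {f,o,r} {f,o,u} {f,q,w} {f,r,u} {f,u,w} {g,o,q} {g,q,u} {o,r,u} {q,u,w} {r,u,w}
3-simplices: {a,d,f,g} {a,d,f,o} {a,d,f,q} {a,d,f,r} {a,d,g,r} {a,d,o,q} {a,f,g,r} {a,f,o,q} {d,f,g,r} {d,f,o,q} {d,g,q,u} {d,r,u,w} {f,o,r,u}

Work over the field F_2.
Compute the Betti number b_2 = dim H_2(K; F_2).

n_0=9 n_1=34 n_2=39 n_3=13  [Z2]
∂1: piv[ad,af,ag,ao,aq,ar,au,aw] rk=8  ker:df,dg,do,dq,dr,du,dw,fg,fo,fq,fr,fu,fw,go,gq,gr,gu,oq,or,ou,ow,qu,qw,ru,rw,uw
∂2: piv[adf,adg,ado,adq,adr,adu,afg,afo,afq,afr,afu,agr,aoq,dgo,dgq,dgu,dqu,dru,drw,duw,for,fou,fqw,fuw] rk=24  ker:dfg,dfo,dfq,dfr,dfu,dgr,doq,fgr,foq,fru,goq,gqu,oru,quw,ruw
∂3: piv[adfg,adfo,adfq,adfr,adgr,adoq,afgr,afoq,dgqu,druw,foru] rk=11  ker:dfgr,dfoq
b_2=(39−24)−11=4

b_2=4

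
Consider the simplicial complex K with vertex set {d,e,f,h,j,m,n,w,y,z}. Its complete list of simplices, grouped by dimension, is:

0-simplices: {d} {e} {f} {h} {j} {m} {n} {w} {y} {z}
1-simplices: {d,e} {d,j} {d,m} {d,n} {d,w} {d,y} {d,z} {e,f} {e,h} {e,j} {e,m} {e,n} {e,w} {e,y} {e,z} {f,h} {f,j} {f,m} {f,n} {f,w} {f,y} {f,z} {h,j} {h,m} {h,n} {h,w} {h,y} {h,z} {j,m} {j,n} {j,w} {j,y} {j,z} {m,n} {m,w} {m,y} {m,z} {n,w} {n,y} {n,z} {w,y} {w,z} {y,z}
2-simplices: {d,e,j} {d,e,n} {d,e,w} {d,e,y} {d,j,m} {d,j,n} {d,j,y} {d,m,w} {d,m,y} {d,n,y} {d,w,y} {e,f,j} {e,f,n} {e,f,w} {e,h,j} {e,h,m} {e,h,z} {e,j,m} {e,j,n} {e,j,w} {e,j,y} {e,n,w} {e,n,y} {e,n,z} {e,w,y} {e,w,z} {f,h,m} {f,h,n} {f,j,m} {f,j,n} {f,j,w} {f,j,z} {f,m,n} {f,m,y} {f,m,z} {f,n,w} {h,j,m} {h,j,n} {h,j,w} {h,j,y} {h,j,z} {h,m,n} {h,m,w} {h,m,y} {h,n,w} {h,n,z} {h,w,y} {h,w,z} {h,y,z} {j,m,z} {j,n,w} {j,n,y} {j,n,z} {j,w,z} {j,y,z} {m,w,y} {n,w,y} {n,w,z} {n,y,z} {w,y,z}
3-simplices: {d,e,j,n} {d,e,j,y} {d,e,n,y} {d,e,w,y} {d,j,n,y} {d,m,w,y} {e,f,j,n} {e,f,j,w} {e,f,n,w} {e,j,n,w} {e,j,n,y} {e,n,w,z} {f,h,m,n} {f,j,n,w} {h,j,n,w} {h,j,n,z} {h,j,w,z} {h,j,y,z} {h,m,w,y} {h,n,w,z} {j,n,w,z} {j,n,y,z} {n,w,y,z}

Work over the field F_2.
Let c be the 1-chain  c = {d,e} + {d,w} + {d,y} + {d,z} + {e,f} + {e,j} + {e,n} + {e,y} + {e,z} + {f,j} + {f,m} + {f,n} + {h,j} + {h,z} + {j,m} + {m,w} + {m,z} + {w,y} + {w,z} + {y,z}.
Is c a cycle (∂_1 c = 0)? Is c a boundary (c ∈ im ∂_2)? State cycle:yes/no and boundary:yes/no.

n_0=10 n_1=43 n_2=60 n_3=23  [Z2]
∂1: piv[de,dj,dm,dn,dw,dy,dz,ef,eh] rk=9  ker:ej,em,en,ew,ey,ez,fh,fj,fm,fn,fw,fy,fz,hj,hm,hn,hw,hy,hz,jm,jn,jw,jy,jz,mn,mw,my,mz,nw,ny,nz,wy,wz,yz
∂2: piv[dej,den,dew,dey,djm,djn,djy,dmw,dmy,dny,dwy,efj,efn,efw,ehj,ehm,ehz,ejm,ejw,enw,enz,ewz,fhm,fhn,fjm,fjz,fmn,fmy,fmz,hjw,hjy,hjz,hyz] rk=33  ker:ejn,ejy,eny,ewy,fjn,fjw,fnw,hjm,hjn,hmn,hmw,hmy,hnw,hnz,hwy,hwz,jmz,jnw,jny,jnz,jwz,jyz,mwy,nwy,nwz,nyz,wyz
∂3: piv[dejn,dejy,deny,dewy,djny,dmwy,efjn,efjw,efnw,ejnw,enwz,fhmn,hjnw,hjnz,hjwz,hjyz,hmwy,hnwz,jnyz,nwyz] rk=20  ker:ejny,fjnw,jnwz
∂1c = 0
c vs im∂2: residual ≠ 0 ⇒ not boundary

cycle:yes boundary:no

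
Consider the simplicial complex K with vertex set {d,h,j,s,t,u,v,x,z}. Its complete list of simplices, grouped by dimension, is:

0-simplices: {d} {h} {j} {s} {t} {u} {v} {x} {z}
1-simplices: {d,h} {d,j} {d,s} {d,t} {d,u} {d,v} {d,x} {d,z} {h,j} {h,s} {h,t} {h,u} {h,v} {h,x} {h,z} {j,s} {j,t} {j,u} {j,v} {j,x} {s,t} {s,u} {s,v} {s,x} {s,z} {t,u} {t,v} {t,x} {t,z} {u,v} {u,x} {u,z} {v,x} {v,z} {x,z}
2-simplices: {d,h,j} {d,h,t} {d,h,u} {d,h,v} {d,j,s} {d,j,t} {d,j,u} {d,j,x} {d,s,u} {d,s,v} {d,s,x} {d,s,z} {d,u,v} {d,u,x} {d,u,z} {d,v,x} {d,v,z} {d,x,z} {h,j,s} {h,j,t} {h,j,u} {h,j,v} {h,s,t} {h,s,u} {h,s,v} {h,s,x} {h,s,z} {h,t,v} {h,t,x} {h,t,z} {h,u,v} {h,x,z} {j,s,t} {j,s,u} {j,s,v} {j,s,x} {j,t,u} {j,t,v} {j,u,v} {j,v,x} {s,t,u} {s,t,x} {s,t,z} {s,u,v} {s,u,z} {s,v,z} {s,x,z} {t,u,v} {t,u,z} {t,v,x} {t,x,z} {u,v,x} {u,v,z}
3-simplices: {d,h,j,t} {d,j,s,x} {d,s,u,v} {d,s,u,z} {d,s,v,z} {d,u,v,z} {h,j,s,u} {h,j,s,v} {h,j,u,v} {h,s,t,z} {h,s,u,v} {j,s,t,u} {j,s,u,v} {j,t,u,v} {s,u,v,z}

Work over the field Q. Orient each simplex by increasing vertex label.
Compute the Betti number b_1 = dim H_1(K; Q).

n_0=9 n_1=35 n_2=53 n_3=15  [Q]
∂1: piv[dh,dj,ds,dt,du,dv,dx,dz] rk=8  ker:hj,hs,ht,hu,hv,hx,hz,js,jt,ju,jv,jx,st,su,sv,sx,sz,tu,tv,tx,tz,uv,ux,uz,vx,vz,xz
∂2: piv[dhj,dht,dhu,dhv,djs,djt,dju,djx,dsu,dsv,dsx,dsz,duv,dux,duz,dvx,dvz,dxz,hjs,hjv,hst,hsx,hsz,htv,htx,htz,jtu] rk=27  ker:hjt,hju,hsu,hsv,huv,hxz,jst,jsu,jsv,jsx,jtv,juv,jvx,stu,stx,stz,suv,suz,svz,sxz,tuv,tuz,tvx,txz,uvx,uvz
∂3: piv[dhjt,djsx,dsuv,dsuz,dsvz,duvz,hjsu,hjsv,hjuv,hstz,hsuv,jstu,jtuv] rk=13  ker:jsuv,suvz
b_1=(35−8)−27=0

b_1=0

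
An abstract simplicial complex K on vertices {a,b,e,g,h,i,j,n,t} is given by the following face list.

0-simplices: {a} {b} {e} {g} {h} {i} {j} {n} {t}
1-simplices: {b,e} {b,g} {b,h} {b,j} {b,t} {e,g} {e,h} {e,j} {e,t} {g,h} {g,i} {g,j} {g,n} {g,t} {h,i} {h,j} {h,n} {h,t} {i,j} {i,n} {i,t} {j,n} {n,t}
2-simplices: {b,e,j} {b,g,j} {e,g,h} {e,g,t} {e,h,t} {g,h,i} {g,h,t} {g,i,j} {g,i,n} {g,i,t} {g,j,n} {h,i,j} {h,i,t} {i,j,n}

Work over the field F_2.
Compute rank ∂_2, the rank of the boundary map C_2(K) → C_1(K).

n_0=9 n_1=23 n_2=14  [Z2]
∂1: piv[be,bg,bh,bj,bt,gi,gn] rk=7  ker:eg,eh,ej,et,gh,gj,gt,hi,hj,hn,ht,ij,in,it,jn,nt
∂2: piv[bej,bgj,egh,egt,eht,ghi,gij,gin,git,gjn,hij] rk=11  ker:ght,hit,ijn
rk∂_2=11

rank∂_2=11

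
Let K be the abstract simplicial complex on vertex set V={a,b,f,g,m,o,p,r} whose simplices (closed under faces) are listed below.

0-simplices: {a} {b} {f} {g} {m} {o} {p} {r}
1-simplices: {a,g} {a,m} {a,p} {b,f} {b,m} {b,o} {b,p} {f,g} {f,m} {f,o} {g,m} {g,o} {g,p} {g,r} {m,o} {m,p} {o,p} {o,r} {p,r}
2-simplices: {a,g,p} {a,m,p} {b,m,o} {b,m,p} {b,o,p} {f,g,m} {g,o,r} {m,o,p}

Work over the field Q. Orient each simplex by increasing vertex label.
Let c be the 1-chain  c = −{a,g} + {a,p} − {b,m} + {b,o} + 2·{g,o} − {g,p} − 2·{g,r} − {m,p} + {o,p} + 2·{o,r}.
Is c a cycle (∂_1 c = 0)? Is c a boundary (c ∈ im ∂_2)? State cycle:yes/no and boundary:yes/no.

cycle:yes boundary:yes

n_0=8 n_1=19 n_2=8  [Q]
∂1: piv[ag,am,ap,bf,bm,bo,gr] rk=7  ker:bp,fg,fm,fo,gm,go,gp,mo,mp,op,or,pr
∂2: piv[agp,amp,bmo,bmp,bop,fgm,gor] rk=7  ker:mop
∂1c = 0
c vs im∂2: reduces to 0 ⇒ boundary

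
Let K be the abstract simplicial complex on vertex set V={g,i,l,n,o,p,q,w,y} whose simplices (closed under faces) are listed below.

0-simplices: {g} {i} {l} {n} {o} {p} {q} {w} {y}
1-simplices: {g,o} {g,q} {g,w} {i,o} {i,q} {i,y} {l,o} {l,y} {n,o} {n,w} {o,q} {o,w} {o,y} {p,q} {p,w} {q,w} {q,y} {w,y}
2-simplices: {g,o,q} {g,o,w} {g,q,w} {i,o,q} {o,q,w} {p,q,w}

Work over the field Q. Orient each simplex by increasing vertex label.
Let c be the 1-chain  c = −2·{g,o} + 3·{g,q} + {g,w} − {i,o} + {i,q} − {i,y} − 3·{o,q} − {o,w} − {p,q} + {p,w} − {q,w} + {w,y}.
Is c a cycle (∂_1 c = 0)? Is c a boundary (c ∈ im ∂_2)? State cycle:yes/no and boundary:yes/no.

n_0=9 n_1=18 n_2=6  [Q]
∂1: piv[go,gq,gw,io,iy,lo,no,pq] rk=8  ker:iq,ly,nw,oq,ow,oy,pw,qw,qy,wy
∂2: piv[goq,gow,gqw,ioq,pqw] rk=5  ker:oqw
∂1c = −2·{g} + {i} + {o} + {q} − {w}

cycle:no boundary:no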